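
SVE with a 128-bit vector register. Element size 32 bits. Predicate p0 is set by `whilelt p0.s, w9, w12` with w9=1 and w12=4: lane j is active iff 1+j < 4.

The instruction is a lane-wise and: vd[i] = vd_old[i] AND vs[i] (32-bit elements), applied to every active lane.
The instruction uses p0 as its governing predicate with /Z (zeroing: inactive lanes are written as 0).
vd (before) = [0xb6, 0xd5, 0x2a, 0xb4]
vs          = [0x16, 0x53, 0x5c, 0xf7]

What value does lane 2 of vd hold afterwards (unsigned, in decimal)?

vd[2] = 8

register lanes = 128/32 = 4
whilelt: lane j active iff 1+j < 4 → j < 3 → 3 active
lane  0: and(0xb6,0x16) ⇒ 0x16
lane  1: and(0xd5,0x53) ⇒ 0x51
lane  2: and(0x2a,0x5c) ⇒ 0x08
lane  3: tail/zero ⇒ 0x00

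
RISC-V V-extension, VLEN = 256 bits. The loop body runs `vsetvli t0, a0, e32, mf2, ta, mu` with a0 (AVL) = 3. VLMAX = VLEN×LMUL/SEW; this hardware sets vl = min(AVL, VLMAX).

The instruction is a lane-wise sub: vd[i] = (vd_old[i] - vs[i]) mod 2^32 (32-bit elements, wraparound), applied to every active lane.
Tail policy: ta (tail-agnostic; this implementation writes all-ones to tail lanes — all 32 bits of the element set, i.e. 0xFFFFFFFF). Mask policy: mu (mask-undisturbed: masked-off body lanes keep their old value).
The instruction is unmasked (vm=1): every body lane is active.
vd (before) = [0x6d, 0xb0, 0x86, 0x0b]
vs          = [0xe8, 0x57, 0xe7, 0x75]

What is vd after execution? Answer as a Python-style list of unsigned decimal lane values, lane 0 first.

VLMAX = VLEN×LMUL/SEW = 256×1/2/32 = 4
vl = min(AVL, VLMAX) = min(3, 4) = 3
[0] sub(0x6d,0xe8) = 0xffffff85
[1] sub(0xb0,0x57) = 0x59
[2] sub(0x86,0xe7) = 0xffffff9f
[3] tail/ones = 0xffffffff

vd = [4294967173, 89, 4294967199, 4294967295]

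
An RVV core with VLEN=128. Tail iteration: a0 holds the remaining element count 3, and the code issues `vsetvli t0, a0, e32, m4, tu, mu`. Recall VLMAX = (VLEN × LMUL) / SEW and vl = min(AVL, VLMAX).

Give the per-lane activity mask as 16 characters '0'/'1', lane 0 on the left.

VLMAX = VLEN×LMUL/SEW = 128×4/32 = 16
vl ← min(3, 16) = 3
bits (lane 0 leftmost): 1110000000000000

predicate = 1110000000000000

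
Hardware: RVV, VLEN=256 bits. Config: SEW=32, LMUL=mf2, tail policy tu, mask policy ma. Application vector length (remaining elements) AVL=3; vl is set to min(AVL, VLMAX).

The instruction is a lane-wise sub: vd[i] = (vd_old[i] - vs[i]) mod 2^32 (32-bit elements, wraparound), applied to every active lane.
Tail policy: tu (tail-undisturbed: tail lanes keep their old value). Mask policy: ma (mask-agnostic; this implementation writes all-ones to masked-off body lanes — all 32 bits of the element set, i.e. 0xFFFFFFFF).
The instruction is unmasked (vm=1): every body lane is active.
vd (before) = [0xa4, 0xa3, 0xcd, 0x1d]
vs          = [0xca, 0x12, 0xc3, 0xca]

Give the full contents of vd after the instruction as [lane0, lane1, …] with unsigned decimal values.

VLMAX = (256 × 1/2) / 32 = 4 lanes
vl = min(AVL, VLMAX) = min(3, 4) = 3
lane  0: sub(0xa4,0xca) ⇒ 0xffffffda
lane  1: sub(0xa3,0x12) ⇒ 0x91
lane  2: sub(0xcd,0xc3) ⇒ 0x0a
lane  3: tail/keep ⇒ 0x1d

vd = [4294967258, 145, 10, 29]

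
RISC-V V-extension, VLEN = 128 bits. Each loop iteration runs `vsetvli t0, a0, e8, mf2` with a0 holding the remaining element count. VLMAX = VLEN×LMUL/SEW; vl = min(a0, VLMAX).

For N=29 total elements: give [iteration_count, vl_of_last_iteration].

lanes per group: 128·1/2/8 = 8
N=29: ⌈29/8⌉ = 4 iters; last vl = 29 − 3×8 = 5

[iterations, last_vl] = [4, 5]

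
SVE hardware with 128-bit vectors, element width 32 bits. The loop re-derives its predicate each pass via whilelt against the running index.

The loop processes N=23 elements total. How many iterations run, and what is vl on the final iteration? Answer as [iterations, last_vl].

[iterations, last_vl] = [6, 3]

lane count: 128 div 32 = 4
23 elements at 4/iter → 6 passes, remainder 3 on the last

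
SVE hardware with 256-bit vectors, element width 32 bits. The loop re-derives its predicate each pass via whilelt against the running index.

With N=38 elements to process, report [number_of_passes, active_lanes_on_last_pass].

register lanes = 256/32 = 8
38 elements at 8/iter → 5 passes, remainder 6 on the last

[iterations, last_vl] = [5, 6]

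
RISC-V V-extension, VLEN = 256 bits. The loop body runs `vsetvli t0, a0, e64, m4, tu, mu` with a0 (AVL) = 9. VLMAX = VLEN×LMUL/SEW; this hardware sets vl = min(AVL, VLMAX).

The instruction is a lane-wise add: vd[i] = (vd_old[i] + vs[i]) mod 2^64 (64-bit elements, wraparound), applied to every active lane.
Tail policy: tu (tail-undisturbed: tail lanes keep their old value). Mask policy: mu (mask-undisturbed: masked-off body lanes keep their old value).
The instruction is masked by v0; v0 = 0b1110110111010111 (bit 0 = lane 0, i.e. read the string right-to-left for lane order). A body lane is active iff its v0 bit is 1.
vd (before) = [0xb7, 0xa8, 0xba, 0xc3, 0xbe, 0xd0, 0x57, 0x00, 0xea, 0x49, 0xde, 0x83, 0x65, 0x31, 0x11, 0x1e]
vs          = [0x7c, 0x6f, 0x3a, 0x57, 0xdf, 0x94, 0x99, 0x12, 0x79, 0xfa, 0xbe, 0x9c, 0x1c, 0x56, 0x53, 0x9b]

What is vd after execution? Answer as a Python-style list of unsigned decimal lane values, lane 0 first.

lanes per group: 256·4/64 = 16
vl ← min(9, 16) = 9
  i=0: add(0xb7,0x7c) → 307
  i=1: add(0xa8,0x6f) → 279
  i=2: add(0xba,0x3a) → 244
  i=3: mask-off/keep → 195
  i=4: add(0xbe,0xdf) → 413
  i=5: mask-off/keep → 208
  i=6: add(0x57,0x99) → 240
  i=7: add(0x00,0x12) → 18
  i=8: add(0xea,0x79) → 355
  i=9: tail/keep → 73
  i=10: tail/keep → 222
  i=11: tail/keep → 131
  i=12: tail/keep → 101
  i=13: tail/keep → 49
  i=14: tail/keep → 17
  i=15: tail/keep → 30

vd = [307, 279, 244, 195, 413, 208, 240, 18, 355, 73, 222, 131, 101, 49, 17, 30]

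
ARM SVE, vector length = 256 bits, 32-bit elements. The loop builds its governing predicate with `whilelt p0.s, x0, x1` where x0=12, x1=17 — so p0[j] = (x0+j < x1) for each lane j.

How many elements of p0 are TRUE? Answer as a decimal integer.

vl = 5

lane count: 256 div 32 = 8
p0[j] = (12+j < 17); true for j=0..4 → 5 lanes set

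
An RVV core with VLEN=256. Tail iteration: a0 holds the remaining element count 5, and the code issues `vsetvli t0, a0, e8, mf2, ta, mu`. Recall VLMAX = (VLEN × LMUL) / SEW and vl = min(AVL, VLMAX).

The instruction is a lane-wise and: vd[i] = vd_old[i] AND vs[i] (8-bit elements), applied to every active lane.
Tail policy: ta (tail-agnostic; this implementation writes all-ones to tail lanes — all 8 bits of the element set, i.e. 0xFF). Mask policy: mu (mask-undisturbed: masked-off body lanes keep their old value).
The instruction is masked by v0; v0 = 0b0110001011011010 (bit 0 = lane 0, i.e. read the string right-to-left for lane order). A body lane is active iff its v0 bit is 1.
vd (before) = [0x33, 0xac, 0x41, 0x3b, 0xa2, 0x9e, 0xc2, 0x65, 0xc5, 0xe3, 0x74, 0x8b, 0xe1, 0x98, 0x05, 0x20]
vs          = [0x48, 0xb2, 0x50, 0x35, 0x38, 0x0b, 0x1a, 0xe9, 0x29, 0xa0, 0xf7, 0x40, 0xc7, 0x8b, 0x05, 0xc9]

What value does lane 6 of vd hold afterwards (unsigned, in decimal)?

vd[6] = 255

lanes per group: 256·1/2/8 = 16
AVL=5 ≤ VLMAX=16, so vl = 5
lane  0: mask-off/keep ⇒ 0x33
lane  1: and(0xac,0xb2) ⇒ 0xa0
lane  2: mask-off/keep ⇒ 0x41
lane  3: and(0x3b,0x35) ⇒ 0x31
lane  4: and(0xa2,0x38) ⇒ 0x20
lane  5: tail/ones ⇒ 0xff
lane  6: tail/ones ⇒ 0xff
lane  7: tail/ones ⇒ 0xff
lane  8: tail/ones ⇒ 0xff
lane  9: tail/ones ⇒ 0xff
lane 10: tail/ones ⇒ 0xff
lane 11: tail/ones ⇒ 0xff
lane 12: tail/ones ⇒ 0xff
lane 13: tail/ones ⇒ 0xff
lane 14: tail/ones ⇒ 0xff
lane 15: tail/ones ⇒ 0xff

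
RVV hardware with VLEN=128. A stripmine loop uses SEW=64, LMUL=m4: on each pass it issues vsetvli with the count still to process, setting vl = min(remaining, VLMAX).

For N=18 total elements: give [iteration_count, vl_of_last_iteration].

[iterations, last_vl] = [3, 2]

lanes per group: 128·4/64 = 8
N=18: ⌈18/8⌉ = 3 iters; last vl = 18 − 2×8 = 2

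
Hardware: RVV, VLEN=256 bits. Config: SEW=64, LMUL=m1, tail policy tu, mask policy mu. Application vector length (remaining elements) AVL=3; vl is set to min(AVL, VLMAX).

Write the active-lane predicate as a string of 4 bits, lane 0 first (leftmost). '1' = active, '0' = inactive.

lanes per group: 256·1/64 = 4
vl = min(AVL, VLMAX) = min(3, 4) = 3
bits (lane 0 leftmost): 1110

predicate = 1110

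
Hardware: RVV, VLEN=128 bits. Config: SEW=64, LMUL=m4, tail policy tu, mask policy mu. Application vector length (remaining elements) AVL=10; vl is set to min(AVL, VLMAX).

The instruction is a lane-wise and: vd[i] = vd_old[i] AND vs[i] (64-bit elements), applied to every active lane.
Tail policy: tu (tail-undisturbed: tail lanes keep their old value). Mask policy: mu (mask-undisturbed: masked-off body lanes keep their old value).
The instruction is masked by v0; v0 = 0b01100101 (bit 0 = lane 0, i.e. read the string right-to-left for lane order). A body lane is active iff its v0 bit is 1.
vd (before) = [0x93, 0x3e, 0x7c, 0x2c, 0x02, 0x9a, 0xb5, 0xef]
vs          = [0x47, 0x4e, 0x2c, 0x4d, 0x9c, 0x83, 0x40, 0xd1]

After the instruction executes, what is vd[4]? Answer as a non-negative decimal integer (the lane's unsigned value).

vd[4] = 2

lanes per group: 128·4/64 = 8
vl ← min(10, 8) = 8
  i=0: and(0x93,0x47) → 3
  i=1: mask-off/keep → 62
  i=2: and(0x7c,0x2c) → 44
  i=3: mask-off/keep → 44
  i=4: mask-off/keep → 2
  i=5: and(0x9a,0x83) → 130
  i=6: and(0xb5,0x40) → 0
  i=7: mask-off/keep → 239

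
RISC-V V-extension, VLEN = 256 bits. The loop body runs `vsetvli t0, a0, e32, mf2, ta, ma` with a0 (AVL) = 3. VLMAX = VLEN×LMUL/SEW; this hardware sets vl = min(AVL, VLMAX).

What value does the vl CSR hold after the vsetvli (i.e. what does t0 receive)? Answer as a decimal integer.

lanes per group: 256·1/2/32 = 4
vl = min(AVL, VLMAX) = min(3, 4) = 3

vl = 3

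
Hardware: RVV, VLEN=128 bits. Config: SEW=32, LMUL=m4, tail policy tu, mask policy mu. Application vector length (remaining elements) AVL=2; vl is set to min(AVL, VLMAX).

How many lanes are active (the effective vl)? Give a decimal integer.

vl = 2

lanes per group: 128·4/32 = 16
vl ← min(2, 16) = 2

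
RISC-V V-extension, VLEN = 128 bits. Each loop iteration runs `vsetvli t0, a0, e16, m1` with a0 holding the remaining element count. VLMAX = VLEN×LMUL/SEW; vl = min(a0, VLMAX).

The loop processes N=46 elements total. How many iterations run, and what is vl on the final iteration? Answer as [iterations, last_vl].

[iterations, last_vl] = [6, 6]

VLMAX = (128 × 1) / 16 = 8 lanes
N=46: ⌈46/8⌉ = 6 iters; last vl = 46 − 5×8 = 6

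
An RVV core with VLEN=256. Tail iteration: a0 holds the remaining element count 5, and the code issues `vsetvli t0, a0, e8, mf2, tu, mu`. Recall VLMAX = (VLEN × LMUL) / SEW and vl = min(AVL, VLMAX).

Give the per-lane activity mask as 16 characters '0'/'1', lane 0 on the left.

predicate = 1111100000000000

VLMAX = VLEN×LMUL/SEW = 256×1/2/8 = 16
vl ← min(5, 16) = 5
bits (lane 0 leftmost): 1111100000000000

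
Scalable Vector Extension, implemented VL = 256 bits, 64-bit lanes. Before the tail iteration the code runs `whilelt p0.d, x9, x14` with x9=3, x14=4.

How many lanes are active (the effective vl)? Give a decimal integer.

vl = 1

256-bit reg / 64-bit elem → 4 lanes
whilelt: lane j active iff 3+j < 4 → j < 1 → 1 active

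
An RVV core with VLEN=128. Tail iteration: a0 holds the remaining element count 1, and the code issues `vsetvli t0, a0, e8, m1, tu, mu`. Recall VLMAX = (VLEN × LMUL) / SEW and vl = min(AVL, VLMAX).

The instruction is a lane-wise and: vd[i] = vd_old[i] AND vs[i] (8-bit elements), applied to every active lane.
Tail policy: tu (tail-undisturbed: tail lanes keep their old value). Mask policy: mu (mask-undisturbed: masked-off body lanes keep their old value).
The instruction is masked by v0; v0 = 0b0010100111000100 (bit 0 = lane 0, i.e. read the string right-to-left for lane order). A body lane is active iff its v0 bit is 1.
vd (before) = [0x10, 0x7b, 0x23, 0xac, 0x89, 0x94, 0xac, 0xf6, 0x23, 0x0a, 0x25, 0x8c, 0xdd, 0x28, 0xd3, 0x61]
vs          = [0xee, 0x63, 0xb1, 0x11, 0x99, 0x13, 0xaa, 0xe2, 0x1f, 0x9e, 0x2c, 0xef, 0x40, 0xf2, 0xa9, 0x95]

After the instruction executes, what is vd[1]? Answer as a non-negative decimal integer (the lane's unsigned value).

VLMAX = (128 × 1) / 8 = 16 lanes
AVL=1 ≤ VLMAX=16, so vl = 1
  i=0: mask-off/keep → 16
  i=1: tail/keep → 123
  i=2: tail/keep → 35
  i=3: tail/keep → 172
  i=4: tail/keep → 137
  i=5: tail/keep → 148
  i=6: tail/keep → 172
  i=7: tail/keep → 246
  i=8: tail/keep → 35
  i=9: tail/keep → 10
  i=10: tail/keep → 37
  i=11: tail/keep → 140
  i=12: tail/keep → 221
  i=13: tail/keep → 40
  i=14: tail/keep → 211
  i=15: tail/keep → 97

vd[1] = 123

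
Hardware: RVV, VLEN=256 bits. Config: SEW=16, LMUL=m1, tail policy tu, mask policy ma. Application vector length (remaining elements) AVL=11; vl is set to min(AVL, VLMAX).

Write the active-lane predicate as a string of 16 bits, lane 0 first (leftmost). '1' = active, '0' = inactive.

predicate = 1111111111100000

VLMAX = VLEN×LMUL/SEW = 256×1/16 = 16
vl ← min(11, 16) = 11
bits (lane 0 leftmost): 1111111111100000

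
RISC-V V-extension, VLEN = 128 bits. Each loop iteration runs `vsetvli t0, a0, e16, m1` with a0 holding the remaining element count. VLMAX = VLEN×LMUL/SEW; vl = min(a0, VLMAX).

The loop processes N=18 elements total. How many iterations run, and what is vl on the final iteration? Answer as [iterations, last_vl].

[iterations, last_vl] = [3, 2]

lanes per group: 128·1/16 = 8
N=18: ⌈18/8⌉ = 3 iters; last vl = 18 − 2×8 = 2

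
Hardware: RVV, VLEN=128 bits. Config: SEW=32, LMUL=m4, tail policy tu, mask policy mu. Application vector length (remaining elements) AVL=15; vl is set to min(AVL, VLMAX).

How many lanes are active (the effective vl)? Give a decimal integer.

VLMAX = (128 × 4) / 32 = 16 lanes
vl ← min(15, 16) = 15

vl = 15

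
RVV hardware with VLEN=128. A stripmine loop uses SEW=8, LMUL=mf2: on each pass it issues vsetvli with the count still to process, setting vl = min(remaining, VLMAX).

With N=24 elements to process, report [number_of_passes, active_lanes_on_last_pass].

[iterations, last_vl] = [3, 8]

VLMAX = VLEN×LMUL/SEW = 128×1/2/8 = 8
24 elements at 8/iter → 3 passes, remainder 8 on the last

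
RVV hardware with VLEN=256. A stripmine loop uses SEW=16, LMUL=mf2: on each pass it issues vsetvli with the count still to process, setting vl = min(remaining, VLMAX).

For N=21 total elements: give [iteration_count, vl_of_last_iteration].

lanes per group: 256·1/2/16 = 8
iterations = ceil(21/8) = 3; final-pass vl = 5

[iterations, last_vl] = [3, 5]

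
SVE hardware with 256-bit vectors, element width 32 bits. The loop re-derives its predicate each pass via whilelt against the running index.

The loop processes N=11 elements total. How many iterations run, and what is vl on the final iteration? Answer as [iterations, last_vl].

[iterations, last_vl] = [2, 3]

register lanes = 256/32 = 8
N=11: ⌈11/8⌉ = 2 iters; last vl = 11 − 1×8 = 3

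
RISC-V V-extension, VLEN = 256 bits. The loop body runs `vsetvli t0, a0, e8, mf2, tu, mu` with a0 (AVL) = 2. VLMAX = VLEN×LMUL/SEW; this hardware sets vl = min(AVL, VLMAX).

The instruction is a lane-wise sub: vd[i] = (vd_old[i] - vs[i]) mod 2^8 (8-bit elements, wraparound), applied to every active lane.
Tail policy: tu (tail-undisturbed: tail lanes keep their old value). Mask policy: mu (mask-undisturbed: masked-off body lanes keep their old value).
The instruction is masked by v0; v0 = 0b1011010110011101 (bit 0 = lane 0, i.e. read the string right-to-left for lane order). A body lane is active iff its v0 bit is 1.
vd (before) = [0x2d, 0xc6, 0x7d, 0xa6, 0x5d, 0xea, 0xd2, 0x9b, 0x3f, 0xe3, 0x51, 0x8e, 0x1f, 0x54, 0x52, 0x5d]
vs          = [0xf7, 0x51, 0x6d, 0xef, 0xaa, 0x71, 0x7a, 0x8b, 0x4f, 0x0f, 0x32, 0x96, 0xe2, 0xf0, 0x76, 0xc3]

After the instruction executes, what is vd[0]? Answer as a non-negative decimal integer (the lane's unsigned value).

VLMAX = VLEN×LMUL/SEW = 256×1/2/8 = 16
AVL=2 ≤ VLMAX=16, so vl = 2
  i=0: sub(0x2d,0xf7) → 54
  i=1: mask-off/keep → 198
  i=2: tail/keep → 125
  i=3: tail/keep → 166
  i=4: tail/keep → 93
  i=5: tail/keep → 234
  i=6: tail/keep → 210
  i=7: tail/keep → 155
  i=8: tail/keep → 63
  i=9: tail/keep → 227
  i=10: tail/keep → 81
  i=11: tail/keep → 142
  i=12: tail/keep → 31
  i=13: tail/keep → 84
  i=14: tail/keep → 82
  i=15: tail/keep → 93

vd[0] = 54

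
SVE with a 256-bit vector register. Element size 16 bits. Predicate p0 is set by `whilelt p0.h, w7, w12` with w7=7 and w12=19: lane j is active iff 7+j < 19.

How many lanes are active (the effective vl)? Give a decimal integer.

vl = 12

256-bit reg / 16-bit elem → 16 lanes
active while 7+j < 19, i.e. j ∈ [0,12) capped at 16 ⇒ 12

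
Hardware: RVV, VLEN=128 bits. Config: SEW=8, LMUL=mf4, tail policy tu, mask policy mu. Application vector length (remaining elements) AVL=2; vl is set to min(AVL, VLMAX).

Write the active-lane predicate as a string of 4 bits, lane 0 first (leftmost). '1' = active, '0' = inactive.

VLMAX = (128 × 1/4) / 8 = 4 lanes
AVL=2 ≤ VLMAX=4, so vl = 2
bits (lane 0 leftmost): 1100

predicate = 1100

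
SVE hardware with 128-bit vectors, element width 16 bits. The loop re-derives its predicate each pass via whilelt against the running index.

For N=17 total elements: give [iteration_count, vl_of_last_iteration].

[iterations, last_vl] = [3, 1]

register lanes = 128/16 = 8
iterations = ceil(17/8) = 3; final-pass vl = 1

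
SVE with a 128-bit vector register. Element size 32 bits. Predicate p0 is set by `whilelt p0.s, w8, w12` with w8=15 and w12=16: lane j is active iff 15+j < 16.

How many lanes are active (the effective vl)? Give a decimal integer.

vl = 1

lane count: 128 div 32 = 4
p0[j] = (15+j < 16); true for j=0..0 → 1 lanes set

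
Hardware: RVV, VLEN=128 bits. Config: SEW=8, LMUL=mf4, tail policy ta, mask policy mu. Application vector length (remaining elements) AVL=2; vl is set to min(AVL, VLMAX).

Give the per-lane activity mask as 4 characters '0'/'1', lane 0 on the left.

VLMAX = VLEN×LMUL/SEW = 128×1/4/8 = 4
vl = min(AVL, VLMAX) = min(2, 4) = 2
bits (lane 0 leftmost): 1100

predicate = 1100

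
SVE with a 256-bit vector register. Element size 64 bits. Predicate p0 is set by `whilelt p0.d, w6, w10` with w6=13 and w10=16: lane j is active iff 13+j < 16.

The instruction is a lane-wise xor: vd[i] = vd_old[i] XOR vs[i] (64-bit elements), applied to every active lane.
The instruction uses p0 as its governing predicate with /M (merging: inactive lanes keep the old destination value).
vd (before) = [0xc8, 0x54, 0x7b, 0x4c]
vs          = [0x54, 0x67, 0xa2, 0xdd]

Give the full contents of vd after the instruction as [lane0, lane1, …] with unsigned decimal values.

vd = [156, 51, 217, 76]

256-bit reg / 64-bit elem → 4 lanes
active while 13+j < 16, i.e. j ∈ [0,3) capped at 4 ⇒ 3
[0] xor(0xc8,0x54) = 0x9c
[1] xor(0x54,0x67) = 0x33
[2] xor(0x7b,0xa2) = 0xd9
[3] tail/keep = 0x4c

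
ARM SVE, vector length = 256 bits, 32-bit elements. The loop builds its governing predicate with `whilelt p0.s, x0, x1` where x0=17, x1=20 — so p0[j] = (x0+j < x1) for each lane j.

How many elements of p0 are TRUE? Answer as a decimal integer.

vl = 3

256-bit reg / 32-bit elem → 8 lanes
p0[j] = (17+j < 20); true for j=0..2 → 3 lanes set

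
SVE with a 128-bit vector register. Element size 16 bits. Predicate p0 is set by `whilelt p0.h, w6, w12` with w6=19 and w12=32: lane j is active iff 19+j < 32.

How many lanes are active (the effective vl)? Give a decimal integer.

lane count: 128 div 16 = 8
whilelt: lane j active iff 19+j < 32 → j < 13 → 8 active

vl = 8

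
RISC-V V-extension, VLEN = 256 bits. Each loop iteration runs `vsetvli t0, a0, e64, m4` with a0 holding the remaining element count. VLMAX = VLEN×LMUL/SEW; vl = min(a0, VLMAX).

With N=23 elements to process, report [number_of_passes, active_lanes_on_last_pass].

VLMAX = (256 × 4) / 64 = 16 lanes
23 elements at 16/iter → 2 passes, remainder 7 on the last

[iterations, last_vl] = [2, 7]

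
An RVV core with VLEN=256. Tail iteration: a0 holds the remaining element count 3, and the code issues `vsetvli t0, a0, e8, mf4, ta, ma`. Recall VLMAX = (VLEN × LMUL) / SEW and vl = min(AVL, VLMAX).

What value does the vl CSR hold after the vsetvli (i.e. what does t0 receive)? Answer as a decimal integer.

vl = 3

VLMAX = (256 × 1/4) / 8 = 8 lanes
vl ← min(3, 8) = 3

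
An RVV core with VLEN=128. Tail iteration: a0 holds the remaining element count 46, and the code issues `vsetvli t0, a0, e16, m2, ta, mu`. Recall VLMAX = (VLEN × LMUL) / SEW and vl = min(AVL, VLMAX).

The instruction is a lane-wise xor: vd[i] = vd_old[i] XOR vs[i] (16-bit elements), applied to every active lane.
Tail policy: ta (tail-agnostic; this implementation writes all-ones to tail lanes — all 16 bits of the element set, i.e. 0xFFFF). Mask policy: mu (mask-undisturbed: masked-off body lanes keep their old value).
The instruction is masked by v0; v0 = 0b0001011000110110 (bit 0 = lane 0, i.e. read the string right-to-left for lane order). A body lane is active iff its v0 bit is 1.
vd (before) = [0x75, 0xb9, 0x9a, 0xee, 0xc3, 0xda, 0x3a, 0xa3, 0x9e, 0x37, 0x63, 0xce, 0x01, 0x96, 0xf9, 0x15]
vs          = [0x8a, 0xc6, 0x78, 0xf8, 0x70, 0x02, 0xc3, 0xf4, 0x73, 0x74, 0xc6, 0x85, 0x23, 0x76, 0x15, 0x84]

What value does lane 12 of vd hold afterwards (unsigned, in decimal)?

VLMAX = (128 × 2) / 16 = 16 lanes
vl = min(AVL, VLMAX) = min(46, 16) = 16
  i=0: mask-off/keep → 117
  i=1: xor(0xb9,0xc6) → 127
  i=2: xor(0x9a,0x78) → 226
  i=3: mask-off/keep → 238
  i=4: xor(0xc3,0x70) → 179
  i=5: xor(0xda,0x02) → 216
  i=6: mask-off/keep → 58
  i=7: mask-off/keep → 163
  i=8: mask-off/keep → 158
  i=9: xor(0x37,0x74) → 67
  i=10: xor(0x63,0xc6) → 165
  i=11: mask-off/keep → 206
  i=12: xor(0x01,0x23) → 34
  i=13: mask-off/keep → 150
  i=14: mask-off/keep → 249
  i=15: mask-off/keep → 21

vd[12] = 34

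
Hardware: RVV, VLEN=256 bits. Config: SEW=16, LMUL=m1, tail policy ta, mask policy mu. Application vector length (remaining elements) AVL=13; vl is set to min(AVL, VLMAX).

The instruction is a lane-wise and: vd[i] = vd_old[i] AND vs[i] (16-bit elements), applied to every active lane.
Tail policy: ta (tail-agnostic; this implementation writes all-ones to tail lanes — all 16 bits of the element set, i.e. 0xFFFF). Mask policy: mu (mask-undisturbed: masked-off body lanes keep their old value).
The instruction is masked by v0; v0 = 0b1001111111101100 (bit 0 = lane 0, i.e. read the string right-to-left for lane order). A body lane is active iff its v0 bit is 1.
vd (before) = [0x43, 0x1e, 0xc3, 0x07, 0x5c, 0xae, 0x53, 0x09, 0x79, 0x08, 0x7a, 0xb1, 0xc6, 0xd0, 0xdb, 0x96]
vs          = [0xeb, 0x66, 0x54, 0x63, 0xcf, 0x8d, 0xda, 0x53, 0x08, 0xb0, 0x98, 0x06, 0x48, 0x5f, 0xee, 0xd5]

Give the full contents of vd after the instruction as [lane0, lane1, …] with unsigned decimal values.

lanes per group: 256·1/16 = 16
vl = min(AVL, VLMAX) = min(13, 16) = 13
vd[0] mask-off/keep -> 0x43
vd[1] mask-off/keep -> 0x1e
vd[2] and(0xc3,0x54) -> 0x40
vd[3] and(0x07,0x63) -> 0x03
vd[4] mask-off/keep -> 0x5c
vd[5] and(0xae,0x8d) -> 0x8c
vd[6] and(0x53,0xda) -> 0x52
vd[7] and(0x09,0x53) -> 0x01
vd[8] and(0x79,0x08) -> 0x08
vd[9] and(0x08,0xb0) -> 0x00
vd[10] and(0x7a,0x98) -> 0x18
vd[11] and(0xb1,0x06) -> 0x00
vd[12] and(0xc6,0x48) -> 0x40
vd[13] tail/ones -> 0xffff
vd[14] tail/ones -> 0xffff
vd[15] tail/ones -> 0xffff

vd = [67, 30, 64, 3, 92, 140, 82, 1, 8, 0, 24, 0, 64, 65535, 65535, 65535]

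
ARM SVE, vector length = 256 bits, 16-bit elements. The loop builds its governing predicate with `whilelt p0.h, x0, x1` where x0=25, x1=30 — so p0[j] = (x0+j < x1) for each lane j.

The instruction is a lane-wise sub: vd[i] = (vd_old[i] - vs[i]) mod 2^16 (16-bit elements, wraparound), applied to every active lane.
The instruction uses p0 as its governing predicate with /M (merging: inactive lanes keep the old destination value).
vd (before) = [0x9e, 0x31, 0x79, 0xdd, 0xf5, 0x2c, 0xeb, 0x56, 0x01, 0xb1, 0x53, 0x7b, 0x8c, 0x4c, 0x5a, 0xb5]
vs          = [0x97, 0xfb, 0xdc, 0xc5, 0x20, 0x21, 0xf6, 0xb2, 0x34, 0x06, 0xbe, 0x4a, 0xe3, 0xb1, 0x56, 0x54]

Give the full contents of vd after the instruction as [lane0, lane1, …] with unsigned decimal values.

vd = [7, 65334, 65437, 24, 213, 44, 235, 86, 1, 177, 83, 123, 140, 76, 90, 181]

register lanes = 256/16 = 16
active while 25+j < 30, i.e. j ∈ [0,5) capped at 16 ⇒ 5
  i=0: sub(0x9e,0x97) → 7
  i=1: sub(0x31,0xfb) → 65334
  i=2: sub(0x79,0xdc) → 65437
  i=3: sub(0xdd,0xc5) → 24
  i=4: sub(0xf5,0x20) → 213
  i=5: tail/keep → 44
  i=6: tail/keep → 235
  i=7: tail/keep → 86
  i=8: tail/keep → 1
  i=9: tail/keep → 177
  i=10: tail/keep → 83
  i=11: tail/keep → 123
  i=12: tail/keep → 140
  i=13: tail/keep → 76
  i=14: tail/keep → 90
  i=15: tail/keep → 181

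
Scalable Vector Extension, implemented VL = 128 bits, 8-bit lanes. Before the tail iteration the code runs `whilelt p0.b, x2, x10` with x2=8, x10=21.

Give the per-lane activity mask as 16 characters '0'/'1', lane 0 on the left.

register lanes = 128/8 = 16
whilelt: lane j active iff 8+j < 21 → j < 13 → 13 active
bits (lane 0 leftmost): 1111111111111000

predicate = 1111111111111000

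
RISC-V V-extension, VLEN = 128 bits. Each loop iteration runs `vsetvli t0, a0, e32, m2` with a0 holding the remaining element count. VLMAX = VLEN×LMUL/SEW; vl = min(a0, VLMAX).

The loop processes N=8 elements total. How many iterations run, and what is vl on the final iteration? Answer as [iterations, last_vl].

VLMAX = (128 × 2) / 32 = 8 lanes
8 elements at 8/iter → 1 passes, remainder 8 on the last

[iterations, last_vl] = [1, 8]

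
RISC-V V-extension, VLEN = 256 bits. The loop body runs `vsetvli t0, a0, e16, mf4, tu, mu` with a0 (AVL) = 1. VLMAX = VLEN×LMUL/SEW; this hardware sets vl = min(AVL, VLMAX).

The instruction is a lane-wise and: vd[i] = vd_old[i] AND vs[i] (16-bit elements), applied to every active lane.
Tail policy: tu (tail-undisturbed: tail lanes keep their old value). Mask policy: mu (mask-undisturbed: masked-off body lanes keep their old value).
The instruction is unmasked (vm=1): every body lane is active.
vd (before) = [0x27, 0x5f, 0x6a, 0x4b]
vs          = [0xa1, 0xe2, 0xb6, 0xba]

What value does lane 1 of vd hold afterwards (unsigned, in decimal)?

lanes per group: 256·1/4/16 = 4
vl ← min(1, 4) = 1
  i=0: and(0x27,0xa1) → 33
  i=1: tail/keep → 95
  i=2: tail/keep → 106
  i=3: tail/keep → 75

vd[1] = 95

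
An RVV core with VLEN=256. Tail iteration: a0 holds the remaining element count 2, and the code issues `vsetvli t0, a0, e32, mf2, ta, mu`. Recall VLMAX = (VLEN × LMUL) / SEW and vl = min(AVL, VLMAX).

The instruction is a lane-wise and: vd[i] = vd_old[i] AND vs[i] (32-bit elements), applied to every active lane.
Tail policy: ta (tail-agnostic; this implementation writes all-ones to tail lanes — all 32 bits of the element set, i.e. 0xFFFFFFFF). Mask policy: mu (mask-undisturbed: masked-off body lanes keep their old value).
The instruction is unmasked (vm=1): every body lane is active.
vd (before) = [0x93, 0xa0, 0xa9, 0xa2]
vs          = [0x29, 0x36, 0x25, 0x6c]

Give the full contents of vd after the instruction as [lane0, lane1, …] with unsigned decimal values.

vd = [1, 32, 4294967295, 4294967295]

VLMAX = (256 × 1/2) / 32 = 4 lanes
vl ← min(2, 4) = 2
lane  0: and(0x93,0x29) ⇒ 0x01
lane  1: and(0xa0,0x36) ⇒ 0x20
lane  2: tail/ones ⇒ 0xffffffff
lane  3: tail/ones ⇒ 0xffffffff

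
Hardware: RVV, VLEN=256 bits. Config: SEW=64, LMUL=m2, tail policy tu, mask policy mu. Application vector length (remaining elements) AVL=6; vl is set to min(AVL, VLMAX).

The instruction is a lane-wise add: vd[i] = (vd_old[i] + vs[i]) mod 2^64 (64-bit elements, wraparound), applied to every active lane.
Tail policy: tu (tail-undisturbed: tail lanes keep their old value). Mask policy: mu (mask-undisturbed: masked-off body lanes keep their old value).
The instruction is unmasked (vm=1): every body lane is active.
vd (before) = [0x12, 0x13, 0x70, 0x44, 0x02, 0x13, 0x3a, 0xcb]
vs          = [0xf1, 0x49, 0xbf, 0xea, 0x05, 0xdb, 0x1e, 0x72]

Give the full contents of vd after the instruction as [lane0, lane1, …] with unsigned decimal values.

vd = [259, 92, 303, 302, 7, 238, 58, 203]

VLMAX = VLEN×LMUL/SEW = 256×2/64 = 8
vl ← min(6, 8) = 6
  i=0: add(0x12,0xf1) → 259
  i=1: add(0x13,0x49) → 92
  i=2: add(0x70,0xbf) → 303
  i=3: add(0x44,0xea) → 302
  i=4: add(0x02,0x05) → 7
  i=5: add(0x13,0xdb) → 238
  i=6: tail/keep → 58
  i=7: tail/keep → 203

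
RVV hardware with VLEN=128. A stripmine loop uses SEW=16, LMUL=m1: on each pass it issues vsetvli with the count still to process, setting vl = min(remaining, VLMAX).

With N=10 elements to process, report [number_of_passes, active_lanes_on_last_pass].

[iterations, last_vl] = [2, 2]

lanes per group: 128·1/16 = 8
10 elements at 8/iter → 2 passes, remainder 2 on the last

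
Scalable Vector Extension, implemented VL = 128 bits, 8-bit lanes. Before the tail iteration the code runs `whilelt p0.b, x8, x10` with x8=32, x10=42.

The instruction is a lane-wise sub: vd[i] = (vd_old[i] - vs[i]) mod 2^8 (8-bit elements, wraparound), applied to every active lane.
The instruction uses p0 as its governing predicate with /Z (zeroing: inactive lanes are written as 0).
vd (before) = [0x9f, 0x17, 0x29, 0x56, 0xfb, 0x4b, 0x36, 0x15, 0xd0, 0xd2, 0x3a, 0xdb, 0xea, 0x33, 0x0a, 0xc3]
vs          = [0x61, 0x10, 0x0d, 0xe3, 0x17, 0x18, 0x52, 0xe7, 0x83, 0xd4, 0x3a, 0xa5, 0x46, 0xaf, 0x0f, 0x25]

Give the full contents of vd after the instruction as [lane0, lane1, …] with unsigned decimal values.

lane count: 128 div 8 = 16
active while 32+j < 42, i.e. j ∈ [0,10) capped at 16 ⇒ 10
  i=0: sub(0x9f,0x61) → 62
  i=1: sub(0x17,0x10) → 7
  i=2: sub(0x29,0x0d) → 28
  i=3: sub(0x56,0xe3) → 115
  i=4: sub(0xfb,0x17) → 228
  i=5: sub(0x4b,0x18) → 51
  i=6: sub(0x36,0x52) → 228
  i=7: sub(0x15,0xe7) → 46
  i=8: sub(0xd0,0x83) → 77
  i=9: sub(0xd2,0xd4) → 254
  i=10: tail/zero → 0
  i=11: tail/zero → 0
  i=12: tail/zero → 0
  i=13: tail/zero → 0
  i=14: tail/zero → 0
  i=15: tail/zero → 0

vd = [62, 7, 28, 115, 228, 51, 228, 46, 77, 254, 0, 0, 0, 0, 0, 0]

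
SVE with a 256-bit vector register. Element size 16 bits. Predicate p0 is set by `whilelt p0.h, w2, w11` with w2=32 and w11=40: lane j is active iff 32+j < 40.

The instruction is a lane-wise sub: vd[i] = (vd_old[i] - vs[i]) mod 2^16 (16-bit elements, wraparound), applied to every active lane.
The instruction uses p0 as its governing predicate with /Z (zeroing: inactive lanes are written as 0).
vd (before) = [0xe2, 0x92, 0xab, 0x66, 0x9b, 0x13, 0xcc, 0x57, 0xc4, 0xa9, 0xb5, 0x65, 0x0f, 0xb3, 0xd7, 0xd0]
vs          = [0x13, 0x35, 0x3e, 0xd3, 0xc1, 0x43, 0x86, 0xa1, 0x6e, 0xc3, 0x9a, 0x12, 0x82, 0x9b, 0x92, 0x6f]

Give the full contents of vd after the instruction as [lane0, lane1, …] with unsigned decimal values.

vd = [207, 93, 109, 65427, 65498, 65488, 70, 65462, 0, 0, 0, 0, 0, 0, 0, 0]

register lanes = 256/16 = 16
whilelt: lane j active iff 32+j < 40 → j < 8 → 8 active
[0] sub(0xe2,0x13) = 0xcf
[1] sub(0x92,0x35) = 0x5d
[2] sub(0xab,0x3e) = 0x6d
[3] sub(0x66,0xd3) = 0xff93
[4] sub(0x9b,0xc1) = 0xffda
[5] sub(0x13,0x43) = 0xffd0
[6] sub(0xcc,0x86) = 0x46
[7] sub(0x57,0xa1) = 0xffb6
[8] tail/zero = 0x00
[9] tail/zero = 0x00
[10] tail/zero = 0x00
[11] tail/zero = 0x00
[12] tail/zero = 0x00
[13] tail/zero = 0x00
[14] tail/zero = 0x00
[15] tail/zero = 0x00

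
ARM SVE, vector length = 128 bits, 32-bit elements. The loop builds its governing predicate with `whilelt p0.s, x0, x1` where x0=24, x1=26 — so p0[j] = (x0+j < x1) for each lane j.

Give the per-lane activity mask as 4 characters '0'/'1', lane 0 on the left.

128-bit reg / 32-bit elem → 4 lanes
p0[j] = (24+j < 26); true for j=0..1 → 2 lanes set
bits (lane 0 leftmost): 1100

predicate = 1100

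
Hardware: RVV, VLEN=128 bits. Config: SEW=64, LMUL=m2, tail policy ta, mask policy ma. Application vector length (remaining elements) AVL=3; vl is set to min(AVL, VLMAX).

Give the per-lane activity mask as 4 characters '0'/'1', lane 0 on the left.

predicate = 1110

VLMAX = (128 × 2) / 64 = 4 lanes
vl ← min(3, 4) = 3
bits (lane 0 leftmost): 1110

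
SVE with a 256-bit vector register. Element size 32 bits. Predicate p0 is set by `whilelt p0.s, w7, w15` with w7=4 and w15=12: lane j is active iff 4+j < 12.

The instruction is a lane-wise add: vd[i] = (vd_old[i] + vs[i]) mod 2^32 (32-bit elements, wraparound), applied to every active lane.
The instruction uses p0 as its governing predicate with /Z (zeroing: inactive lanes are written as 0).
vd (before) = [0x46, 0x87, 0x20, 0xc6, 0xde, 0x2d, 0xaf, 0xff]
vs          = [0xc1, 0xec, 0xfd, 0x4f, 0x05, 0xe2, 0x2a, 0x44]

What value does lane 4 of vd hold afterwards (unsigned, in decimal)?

vd[4] = 227

256-bit reg / 32-bit elem → 8 lanes
p0[j] = (4+j < 12); true for j=0..7 → 8 lanes set
vd[0] add(0x46,0xc1) -> 0x107
vd[1] add(0x87,0xec) -> 0x173
vd[2] add(0x20,0xfd) -> 0x11d
vd[3] add(0xc6,0x4f) -> 0x115
vd[4] add(0xde,0x05) -> 0xe3
vd[5] add(0x2d,0xe2) -> 0x10f
vd[6] add(0xaf,0x2a) -> 0xd9
vd[7] add(0xff,0x44) -> 0x143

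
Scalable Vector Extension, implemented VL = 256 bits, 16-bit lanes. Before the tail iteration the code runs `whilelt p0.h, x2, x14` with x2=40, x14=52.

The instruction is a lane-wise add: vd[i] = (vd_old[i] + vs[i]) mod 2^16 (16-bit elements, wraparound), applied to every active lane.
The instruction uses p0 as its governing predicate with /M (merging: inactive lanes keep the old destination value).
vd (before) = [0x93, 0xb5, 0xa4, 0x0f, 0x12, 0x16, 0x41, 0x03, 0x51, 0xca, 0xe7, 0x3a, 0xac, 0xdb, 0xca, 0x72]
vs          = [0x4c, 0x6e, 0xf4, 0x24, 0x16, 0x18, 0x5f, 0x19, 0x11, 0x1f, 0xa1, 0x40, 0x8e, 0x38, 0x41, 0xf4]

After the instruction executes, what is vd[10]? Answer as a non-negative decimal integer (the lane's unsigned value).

256-bit reg / 16-bit elem → 16 lanes
p0[j] = (40+j < 52); true for j=0..11 → 12 lanes set
  i=0: add(0x93,0x4c) → 223
  i=1: add(0xb5,0x6e) → 291
  i=2: add(0xa4,0xf4) → 408
  i=3: add(0x0f,0x24) → 51
  i=4: add(0x12,0x16) → 40
  i=5: add(0x16,0x18) → 46
  i=6: add(0x41,0x5f) → 160
  i=7: add(0x03,0x19) → 28
  i=8: add(0x51,0x11) → 98
  i=9: add(0xca,0x1f) → 233
  i=10: add(0xe7,0xa1) → 392
  i=11: add(0x3a,0x40) → 122
  i=12: tail/keep → 172
  i=13: tail/keep → 219
  i=14: tail/keep → 202
  i=15: tail/keep → 114

vd[10] = 392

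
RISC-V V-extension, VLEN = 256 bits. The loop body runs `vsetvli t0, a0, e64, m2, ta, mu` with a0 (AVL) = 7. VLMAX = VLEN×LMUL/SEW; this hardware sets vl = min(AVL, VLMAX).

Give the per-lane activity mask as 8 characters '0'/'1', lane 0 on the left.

lanes per group: 256·2/64 = 8
vl ← min(7, 8) = 7
bits (lane 0 leftmost): 11111110

predicate = 11111110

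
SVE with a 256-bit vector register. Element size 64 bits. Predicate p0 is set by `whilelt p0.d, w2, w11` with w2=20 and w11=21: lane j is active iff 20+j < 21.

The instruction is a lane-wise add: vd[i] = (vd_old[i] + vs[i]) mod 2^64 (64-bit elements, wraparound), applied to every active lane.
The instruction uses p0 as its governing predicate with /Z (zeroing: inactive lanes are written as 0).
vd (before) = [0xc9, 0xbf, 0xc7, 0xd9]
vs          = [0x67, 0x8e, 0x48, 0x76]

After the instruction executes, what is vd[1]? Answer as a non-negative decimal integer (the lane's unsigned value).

256-bit reg / 64-bit elem → 4 lanes
whilelt: lane j active iff 20+j < 21 → j < 1 → 1 active
vd[0] add(0xc9,0x67) -> 0x130
vd[1] tail/zero -> 0x00
vd[2] tail/zero -> 0x00
vd[3] tail/zero -> 0x00

vd[1] = 0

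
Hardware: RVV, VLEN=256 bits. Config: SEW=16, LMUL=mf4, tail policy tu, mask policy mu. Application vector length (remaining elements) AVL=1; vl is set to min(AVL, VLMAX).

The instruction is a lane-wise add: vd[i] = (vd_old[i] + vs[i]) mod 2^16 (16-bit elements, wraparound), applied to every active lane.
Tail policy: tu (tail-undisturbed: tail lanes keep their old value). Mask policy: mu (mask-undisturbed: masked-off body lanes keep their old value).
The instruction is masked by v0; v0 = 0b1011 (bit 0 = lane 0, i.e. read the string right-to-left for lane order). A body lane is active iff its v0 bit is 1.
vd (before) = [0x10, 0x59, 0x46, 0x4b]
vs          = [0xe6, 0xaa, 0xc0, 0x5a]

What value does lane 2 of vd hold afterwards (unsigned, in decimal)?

VLMAX = VLEN×LMUL/SEW = 256×1/4/16 = 4
vl = min(AVL, VLMAX) = min(1, 4) = 1
[0] add(0x10,0xe6) = 0xf6
[1] tail/keep = 0x59
[2] tail/keep = 0x46
[3] tail/keep = 0x4b

vd[2] = 70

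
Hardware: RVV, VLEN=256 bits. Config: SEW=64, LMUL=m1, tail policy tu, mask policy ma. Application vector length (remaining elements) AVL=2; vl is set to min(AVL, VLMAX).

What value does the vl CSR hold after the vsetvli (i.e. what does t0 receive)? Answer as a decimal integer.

vl = 2

VLMAX = (256 × 1) / 64 = 4 lanes
vl = min(AVL, VLMAX) = min(2, 4) = 2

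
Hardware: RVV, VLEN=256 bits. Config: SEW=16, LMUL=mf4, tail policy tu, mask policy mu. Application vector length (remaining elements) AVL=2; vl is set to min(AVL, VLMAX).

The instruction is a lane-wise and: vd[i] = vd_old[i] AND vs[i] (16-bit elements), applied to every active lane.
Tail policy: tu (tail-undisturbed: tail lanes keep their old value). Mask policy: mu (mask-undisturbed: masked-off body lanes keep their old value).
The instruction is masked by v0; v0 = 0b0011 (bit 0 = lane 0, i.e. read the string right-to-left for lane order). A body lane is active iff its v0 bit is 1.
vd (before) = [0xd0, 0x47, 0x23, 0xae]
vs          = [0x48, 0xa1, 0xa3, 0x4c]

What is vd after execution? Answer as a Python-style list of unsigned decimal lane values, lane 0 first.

lanes per group: 256·1/4/16 = 4
AVL=2 ≤ VLMAX=4, so vl = 2
vd[0] and(0xd0,0x48) -> 0x40
vd[1] and(0x47,0xa1) -> 0x01
vd[2] tail/keep -> 0x23
vd[3] tail/keep -> 0xae

vd = [64, 1, 35, 174]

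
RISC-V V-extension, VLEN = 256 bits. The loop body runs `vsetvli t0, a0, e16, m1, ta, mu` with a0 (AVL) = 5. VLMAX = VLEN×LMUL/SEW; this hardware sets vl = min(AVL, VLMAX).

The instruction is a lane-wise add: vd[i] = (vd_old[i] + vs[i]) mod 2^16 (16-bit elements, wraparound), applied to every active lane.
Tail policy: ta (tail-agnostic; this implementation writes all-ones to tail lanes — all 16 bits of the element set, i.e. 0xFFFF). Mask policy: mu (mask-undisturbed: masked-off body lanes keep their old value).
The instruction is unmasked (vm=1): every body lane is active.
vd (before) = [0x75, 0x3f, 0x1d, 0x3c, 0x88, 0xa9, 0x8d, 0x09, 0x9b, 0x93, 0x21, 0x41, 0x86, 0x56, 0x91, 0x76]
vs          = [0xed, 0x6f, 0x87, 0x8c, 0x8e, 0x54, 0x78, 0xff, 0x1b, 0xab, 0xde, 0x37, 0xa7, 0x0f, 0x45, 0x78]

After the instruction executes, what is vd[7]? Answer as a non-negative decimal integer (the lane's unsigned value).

vd[7] = 65535

lanes per group: 256·1/16 = 16
vl = min(AVL, VLMAX) = min(5, 16) = 5
vd[0] add(0x75,0xed) -> 0x162
vd[1] add(0x3f,0x6f) -> 0xae
vd[2] add(0x1d,0x87) -> 0xa4
vd[3] add(0x3c,0x8c) -> 0xc8
vd[4] add(0x88,0x8e) -> 0x116
vd[5] tail/ones -> 0xffff
vd[6] tail/ones -> 0xffff
vd[7] tail/ones -> 0xffff
vd[8] tail/ones -> 0xffff
vd[9] tail/ones -> 0xffff
vd[10] tail/ones -> 0xffff
vd[11] tail/ones -> 0xffff
vd[12] tail/ones -> 0xffff
vd[13] tail/ones -> 0xffff
vd[14] tail/ones -> 0xffff
vd[15] tail/ones -> 0xffff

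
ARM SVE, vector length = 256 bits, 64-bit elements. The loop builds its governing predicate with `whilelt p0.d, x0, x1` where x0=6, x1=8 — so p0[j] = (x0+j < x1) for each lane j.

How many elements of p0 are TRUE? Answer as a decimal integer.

256-bit reg / 64-bit elem → 4 lanes
p0[j] = (6+j < 8); true for j=0..1 → 2 lanes set

vl = 2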